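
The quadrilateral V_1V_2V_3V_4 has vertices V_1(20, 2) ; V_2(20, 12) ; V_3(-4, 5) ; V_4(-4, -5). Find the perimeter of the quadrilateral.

|V_1V_2| = √((0)² + (10)²) = √100 = 10
|V_2V_3| = √((-24)² + (-7)²) = √625 = 25
|V_3V_4| = √((0)² + (-10)²) = √100 = 10
|V_4V_1| = √((24)² + (7)²) = √625 = 25
Perimeter = 10 + 25 + 10 + 25 = 70.

70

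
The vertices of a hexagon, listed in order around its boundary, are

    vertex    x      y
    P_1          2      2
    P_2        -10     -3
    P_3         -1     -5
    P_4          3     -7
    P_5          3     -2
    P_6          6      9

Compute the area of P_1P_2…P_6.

65.5

Cross-terms: 14, 47, 22, 15, 39, -6  ⇒  Σ = 131
Area = |Σ|/2 = 65.5.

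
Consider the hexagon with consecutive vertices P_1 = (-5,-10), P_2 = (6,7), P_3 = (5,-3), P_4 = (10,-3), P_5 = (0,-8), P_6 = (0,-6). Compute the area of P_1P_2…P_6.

P_1→P_2: (-5)(7) − (6)(-10) = 25
P_2→P_3: (6)(-3) − (5)(7) = -53
P_3→P_4: (5)(-3) − (10)(-3) = 15
P_4→P_5: (10)(-8) − (0)(-3) = -80
P_5→P_6: (0)(-6) − (0)(-8) = 0
P_6→P_1: (0)(-10) − (-5)(-6) = -30
Σ = -123
Area = |Σ|/2 = 61.5.

61.5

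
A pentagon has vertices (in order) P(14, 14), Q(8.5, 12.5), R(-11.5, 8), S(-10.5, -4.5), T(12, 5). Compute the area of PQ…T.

251.5

P→Q: (14)(12.5) − (8.5)(14) = 56
Q→R: (8.5)(8) − (-11.5)(12.5) = 211.75
R→S: (-11.5)(-4.5) − (-10.5)(8) = 135.75
S→T: (-10.5)(5) − (12)(-4.5) = 1.5
T→P: (12)(14) − (14)(5) = 98
Σ = 503
Area = |Σ|/2 = 251.5.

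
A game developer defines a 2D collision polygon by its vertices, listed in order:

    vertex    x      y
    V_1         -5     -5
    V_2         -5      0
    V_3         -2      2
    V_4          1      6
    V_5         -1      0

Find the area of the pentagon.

19

Apply the shoelace formula: 2A = Σ (x_i·y_{i+1} − x_{i+1}·y_i), indices taken mod 5.
Σ = (-25) + (-10) + (-14) + (6) + (5) = -38
Area = |Σ|/2 = 19.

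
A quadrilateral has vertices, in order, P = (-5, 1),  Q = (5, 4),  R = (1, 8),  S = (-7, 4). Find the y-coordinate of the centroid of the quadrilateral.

Apply Gauss's area formula. First the cross-terms c_i = x_i·y_{i+1} − x_{i+1}·y_i:
  -25, 36, 60, 13  ⇒  2A = 84, A = 42.
Then Σ (y_i + y_{i+1})·c_i = 1092, so ȳ = 1092 / (6·42) = 13/3.

13/3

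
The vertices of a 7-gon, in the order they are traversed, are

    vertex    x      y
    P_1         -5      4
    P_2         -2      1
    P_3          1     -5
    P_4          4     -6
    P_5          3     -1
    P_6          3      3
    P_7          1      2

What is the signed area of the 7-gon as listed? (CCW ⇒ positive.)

P_1→P_2: (-5)(1) − (-2)(4) = 3
P_2→P_3: (-2)(-5) − (1)(1) = 9
P_3→P_4: (1)(-6) − (4)(-5) = 14
P_4→P_5: (4)(-1) − (3)(-6) = 14
P_5→P_6: (3)(3) − (3)(-1) = 12
P_6→P_7: (3)(2) − (1)(3) = 3
P_7→P_1: (1)(4) − (-5)(2) = 14
Σ = 69
Signed area = Σ/2 = 34.5 (positive ⇒ counter-clockwise traversal).

34.5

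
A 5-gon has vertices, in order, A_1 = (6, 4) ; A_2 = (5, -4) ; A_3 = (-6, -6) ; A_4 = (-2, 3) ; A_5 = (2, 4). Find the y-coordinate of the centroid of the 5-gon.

Apply the shoelace formula. First the cross-terms c_i = x_i·y_{i+1} − x_{i+1}·y_i:
  -44, -54, -30, -14, -16  ⇒  2A = -158, A = -79.
Then Σ (y_i + y_{i+1})·c_i = 404, so ȳ = 404 / (6·(-79)) = -202/237.

-202/237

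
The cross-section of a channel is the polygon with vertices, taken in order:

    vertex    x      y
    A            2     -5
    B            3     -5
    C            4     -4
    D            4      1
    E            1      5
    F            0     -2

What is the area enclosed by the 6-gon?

27

Apply Gauss's area formula: 2A = Σ (x_i·y_{i+1} − x_{i+1}·y_i), indices taken mod 6.
Σ = (5) + (8) + (20) + (19) + (-2) + (4) = 54
Area = |Σ|/2 = 27.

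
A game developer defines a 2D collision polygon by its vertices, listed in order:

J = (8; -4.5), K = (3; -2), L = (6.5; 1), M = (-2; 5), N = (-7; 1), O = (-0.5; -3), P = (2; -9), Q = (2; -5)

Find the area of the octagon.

Σ = (-2.5) + (16) + (34.5) + (33) + (21.5) + (10.5) + (8) + (31) = 152
Area = |Σ|/2 = 76.

76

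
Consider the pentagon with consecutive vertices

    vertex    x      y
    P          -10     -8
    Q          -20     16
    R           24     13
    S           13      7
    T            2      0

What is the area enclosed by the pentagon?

497.5

Apply the shoelace (surveyor's) formula: 2A = Σ (x_i·y_{i+1} − x_{i+1}·y_i), indices taken mod 5.
P→Q: (-10)(16) − (-20)(-8) = -320
Q→R: (-20)(13) − (24)(16) = -644
R→S: (24)(7) − (13)(13) = -1
S→T: (13)(0) − (2)(7) = -14
T→P: (2)(-8) − (-10)(0) = -16
Σ = -995
Area = |Σ|/2 = 497.5.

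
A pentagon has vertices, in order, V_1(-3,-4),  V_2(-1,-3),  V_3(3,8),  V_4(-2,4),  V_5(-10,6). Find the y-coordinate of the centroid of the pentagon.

1.95

Apply the shoelace formula. First the cross-terms c_i = x_i·y_{i+1} − x_{i+1}·y_i:
  5, 1, 28, 28, 58  ⇒  2A = 120, A = 60.
Then Σ (y_i + y_{i+1})·c_i = 702, so ȳ = 702 / (6·60) = 1.95.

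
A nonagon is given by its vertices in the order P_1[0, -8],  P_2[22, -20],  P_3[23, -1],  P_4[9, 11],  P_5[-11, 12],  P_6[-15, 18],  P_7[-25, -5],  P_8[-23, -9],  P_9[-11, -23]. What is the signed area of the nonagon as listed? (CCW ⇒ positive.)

Apply the shoelace formula: 2A = Σ (x_i·y_{i+1} − x_{i+1}·y_i), indices taken mod 9.
P_1→P_2: (0)(-20) − (22)(-8) = 176
P_2→P_3: (22)(-1) − (23)(-20) = 438
P_3→P_4: (23)(11) − (9)(-1) = 262
P_4→P_5: (9)(12) − (-11)(11) = 229
P_5→P_6: (-11)(18) − (-15)(12) = -18
P_6→P_7: (-15)(-5) − (-25)(18) = 525
P_7→P_8: (-25)(-9) − (-23)(-5) = 110
P_8→P_9: (-23)(-23) − (-11)(-9) = 430
P_9→P_1: (-11)(-8) − (0)(-23) = 88
Σ = 2240
Signed area = Σ/2 = 1120 (positive ⇒ counter-clockwise traversal).

1120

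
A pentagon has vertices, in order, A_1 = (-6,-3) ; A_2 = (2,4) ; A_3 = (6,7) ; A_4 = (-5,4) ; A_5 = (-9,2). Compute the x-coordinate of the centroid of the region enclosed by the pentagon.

Apply the surveyor's formula. First the cross-terms c_i = x_i·y_{i+1} − x_{i+1}·y_i:
  -18, -10, 59, 26, 39  ⇒  2A = 96, A = 48.
Then Σ (x_i + x_{i+1})·c_i = -898, so x̄ = -898 / (6·48) = -449/144.

-449/144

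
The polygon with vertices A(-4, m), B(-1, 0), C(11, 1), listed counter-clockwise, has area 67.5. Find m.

The doubled signed area Σ (x_i y_{i+1} − x_{i+1} y_i) is linear in m.
With m=0 it equals 3; the coefficient of m is 12 (from the two edges through A).
So 12·m + 3 = 2·67.5 = 135 ⇒ m = 11.

11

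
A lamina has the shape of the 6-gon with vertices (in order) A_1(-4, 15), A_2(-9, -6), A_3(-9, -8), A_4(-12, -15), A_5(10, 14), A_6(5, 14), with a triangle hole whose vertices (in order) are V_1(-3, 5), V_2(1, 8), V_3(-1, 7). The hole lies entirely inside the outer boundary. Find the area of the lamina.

198.5

Outer boundary:
Cross-terms: 159, 18, 39, -18, 70, 131  ⇒  Σ = 399
Area = |Σ|/2 = 199.5.
Hole:
Σ = (-29) + (15) + (16) = 2
Area = |Σ|/2 = 1.
Net area = 199.5 − 1 = 198.5.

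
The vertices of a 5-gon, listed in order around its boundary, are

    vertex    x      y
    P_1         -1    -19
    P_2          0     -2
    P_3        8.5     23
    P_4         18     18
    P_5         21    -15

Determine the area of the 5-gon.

652

Σ = (2) + (17) + (-261) + (-648) + (-414) = -1304
Area = |Σ|/2 = 652.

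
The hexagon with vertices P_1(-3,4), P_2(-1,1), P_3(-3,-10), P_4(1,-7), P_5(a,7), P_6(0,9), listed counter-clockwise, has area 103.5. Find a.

8

The doubled signed area Σ (x_i y_{i+1} − x_{i+1} y_i) is linear in a.
With a=0 it equals 79; the coefficient of a is 16 (from the two edges through P_5).
So 16·a + 79 = 2·103.5 = 207 ⇒ a = 8.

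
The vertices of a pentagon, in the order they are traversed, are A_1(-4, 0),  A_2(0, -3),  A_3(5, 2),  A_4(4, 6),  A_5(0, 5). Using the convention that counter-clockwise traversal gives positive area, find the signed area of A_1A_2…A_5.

Apply the surveyor's formula: 2A = Σ (x_i·y_{i+1} − x_{i+1}·y_i), indices taken mod 5.
Σ = (12) + (15) + (22) + (20) + (20) = 89
Signed area = Σ/2 = 44.5 (positive ⇒ counter-clockwise traversal).

44.5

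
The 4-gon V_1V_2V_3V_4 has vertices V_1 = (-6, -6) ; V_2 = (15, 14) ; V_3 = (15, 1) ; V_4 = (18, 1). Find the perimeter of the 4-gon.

|V_1V_2| = √((21)² + (20)²) = √841 = 29
|V_2V_3| = √((0)² + (-13)²) = √169 = 13
|V_3V_4| = √((3)² + (0)²) = √9 = 3
|V_4V_1| = √((-24)² + (-7)²) = √625 = 25
Perimeter = 29 + 13 + 3 + 25 = 70.

70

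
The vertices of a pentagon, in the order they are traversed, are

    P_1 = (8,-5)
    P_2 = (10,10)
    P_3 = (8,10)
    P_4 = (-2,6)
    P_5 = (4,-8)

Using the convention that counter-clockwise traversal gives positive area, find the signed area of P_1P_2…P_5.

Σ = (130) + (20) + (68) + (-8) + (44) = 254
Signed area = Σ/2 = 127 (positive ⇒ counter-clockwise traversal).

127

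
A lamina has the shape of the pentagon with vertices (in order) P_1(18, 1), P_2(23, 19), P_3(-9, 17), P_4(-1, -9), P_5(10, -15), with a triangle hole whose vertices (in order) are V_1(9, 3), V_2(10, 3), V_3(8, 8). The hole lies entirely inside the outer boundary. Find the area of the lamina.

Outer boundary:
Apply the surveyor's formula: 2A = Σ (x_i·y_{i+1} − x_{i+1}·y_i), indices taken mod 5.
Cross-terms: 319, 562, 98, 105, 280  ⇒  Σ = 1364
Area = |Σ|/2 = 682.
Hole:
Apply Gauss's area formula: 2A = Σ (x_i·y_{i+1} − x_{i+1}·y_i), indices taken mod 3.
Cross-terms: -3, 56, -48  ⇒  Σ = 5
Area = |Σ|/2 = 2.5.
Net area = 682 − 2.5 = 679.5.

679.5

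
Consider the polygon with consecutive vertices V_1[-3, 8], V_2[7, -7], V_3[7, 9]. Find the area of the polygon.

Apply the surveyor's formula: 2A = Σ (x_i·y_{i+1} − x_{i+1}·y_i), indices taken mod 3.
Cross-terms: -35, 112, 83  ⇒  Σ = 160
Area = |Σ|/2 = 80.

80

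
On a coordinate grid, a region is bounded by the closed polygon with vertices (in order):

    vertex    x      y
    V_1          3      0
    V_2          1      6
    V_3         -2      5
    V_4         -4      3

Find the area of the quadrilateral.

Apply Gauss's area formula: 2A = Σ (x_i·y_{i+1} − x_{i+1}·y_i), indices taken mod 4.
Cross-terms: 18, 17, 14, -9  ⇒  Σ = 40
Area = |Σ|/2 = 20.

20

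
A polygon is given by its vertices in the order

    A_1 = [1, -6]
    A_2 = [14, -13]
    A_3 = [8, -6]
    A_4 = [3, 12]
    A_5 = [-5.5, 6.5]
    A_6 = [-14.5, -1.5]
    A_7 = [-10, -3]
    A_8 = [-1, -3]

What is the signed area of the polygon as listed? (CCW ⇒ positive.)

Apply the surveyor's formula: 2A = Σ (x_i·y_{i+1} − x_{i+1}·y_i), indices taken mod 8.
Cross-terms: 71, 20, 114, 85.5, 102.5, 28.5, 27, 9  ⇒  Σ = 457.5
Signed area = Σ/2 = 228.75 (positive ⇒ counter-clockwise traversal).

228.75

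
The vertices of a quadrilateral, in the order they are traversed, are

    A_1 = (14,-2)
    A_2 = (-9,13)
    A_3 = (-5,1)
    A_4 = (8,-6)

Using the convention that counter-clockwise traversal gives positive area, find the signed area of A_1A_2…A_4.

Cross-terms: 164, 56, 22, 68  ⇒  Σ = 310
Signed area = Σ/2 = 155 (positive ⇒ counter-clockwise traversal).

155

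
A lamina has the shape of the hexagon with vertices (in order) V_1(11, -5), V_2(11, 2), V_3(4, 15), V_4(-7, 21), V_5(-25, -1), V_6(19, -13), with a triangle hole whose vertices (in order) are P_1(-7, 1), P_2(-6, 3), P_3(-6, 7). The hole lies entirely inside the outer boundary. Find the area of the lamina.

671.5

Outer boundary:
Σ = (77) + (157) + (189) + (532) + (344) + (48) = 1347
Area = |Σ|/2 = 673.5.
Hole:
Apply the shoelace formula: 2A = Σ (x_i·y_{i+1} − x_{i+1}·y_i), indices taken mod 3.
Σ = (-15) + (-24) + (43) = 4
Area = |Σ|/2 = 2.
Net area = 673.5 − 2 = 671.5.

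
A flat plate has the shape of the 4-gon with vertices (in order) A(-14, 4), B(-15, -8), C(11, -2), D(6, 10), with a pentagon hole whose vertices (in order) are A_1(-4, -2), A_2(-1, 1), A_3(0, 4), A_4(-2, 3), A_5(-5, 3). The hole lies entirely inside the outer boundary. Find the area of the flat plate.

273.5

Outer boundary:
Apply Gauss's area formula: 2A = Σ (x_i·y_{i+1} − x_{i+1}·y_i), indices taken mod 4.
Σ = (172) + (118) + (122) + (164) = 576
Area = |Σ|/2 = 288.
Hole:
Apply the shoelace formula: 2A = Σ (x_i·y_{i+1} − x_{i+1}·y_i), indices taken mod 5.
A_1→A_2: (-4)(1) − (-1)(-2) = -6
A_2→A_3: (-1)(4) − (0)(1) = -4
A_3→A_4: (0)(3) − (-2)(4) = 8
A_4→A_5: (-2)(3) − (-5)(3) = 9
A_5→A_1: (-5)(-2) − (-4)(3) = 22
Σ = 29
Area = |Σ|/2 = 14.5.
Net area = 288 − 14.5 = 273.5.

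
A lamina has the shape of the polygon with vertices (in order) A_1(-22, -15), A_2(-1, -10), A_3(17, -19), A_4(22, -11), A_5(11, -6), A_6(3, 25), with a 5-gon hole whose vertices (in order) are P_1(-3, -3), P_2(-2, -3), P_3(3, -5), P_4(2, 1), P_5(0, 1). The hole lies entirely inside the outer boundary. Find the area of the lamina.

Outer boundary:
Apply the shoelace formula: 2A = Σ (x_i·y_{i+1} − x_{i+1}·y_i), indices taken mod 6.
Cross-terms: 205, 189, 231, -11, 293, 505  ⇒  Σ = 1412
Area = |Σ|/2 = 706.
Hole:
Apply the surveyor's formula: 2A = Σ (x_i·y_{i+1} − x_{i+1}·y_i), indices taken mod 5.
Cross-terms: 3, 19, 13, 2, 3  ⇒  Σ = 40
Area = |Σ|/2 = 20.
Net area = 706 − 20 = 686.

686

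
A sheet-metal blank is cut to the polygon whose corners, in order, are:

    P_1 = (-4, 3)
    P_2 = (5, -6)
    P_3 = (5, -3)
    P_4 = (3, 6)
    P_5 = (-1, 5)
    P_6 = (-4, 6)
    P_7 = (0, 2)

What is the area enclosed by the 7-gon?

49

Apply the shoelace (surveyor's) formula: 2A = Σ (x_i·y_{i+1} − x_{i+1}·y_i), indices taken mod 7.
Cross-terms: 9, 15, 39, 21, 14, -8, 8  ⇒  Σ = 98
Area = |Σ|/2 = 49.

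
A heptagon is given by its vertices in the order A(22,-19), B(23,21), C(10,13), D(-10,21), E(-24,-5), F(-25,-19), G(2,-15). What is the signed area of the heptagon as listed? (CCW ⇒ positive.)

Apply the surveyor's formula: 2A = Σ (x_i·y_{i+1} − x_{i+1}·y_i), indices taken mod 7.
Cross-terms: 899, 89, 340, 554, 331, 413, 292  ⇒  Σ = 2918
Signed area = Σ/2 = 1459 (positive ⇒ counter-clockwise traversal).

1459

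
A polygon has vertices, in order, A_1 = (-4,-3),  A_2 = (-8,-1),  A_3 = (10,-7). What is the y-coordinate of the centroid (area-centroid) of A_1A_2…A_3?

Apply the surveyor's formula. First the cross-terms c_i = x_i·y_{i+1} − x_{i+1}·y_i:
  -20, 66, -58  ⇒  2A = -12, A = -6.
Then Σ (y_i + y_{i+1})·c_i = 132, so ȳ = 132 / (6·(-6)) = -11/3.

-11/3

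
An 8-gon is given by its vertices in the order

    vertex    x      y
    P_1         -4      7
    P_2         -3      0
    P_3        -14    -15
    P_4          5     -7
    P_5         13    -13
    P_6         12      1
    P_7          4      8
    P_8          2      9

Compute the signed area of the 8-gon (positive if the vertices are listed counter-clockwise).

298

Apply the shoelace (surveyor's) formula: 2A = Σ (x_i·y_{i+1} − x_{i+1}·y_i), indices taken mod 8.
Σ = (21) + (45) + (173) + (26) + (169) + (92) + (20) + (50) = 596
Signed area = Σ/2 = 298 (positive ⇒ counter-clockwise traversal).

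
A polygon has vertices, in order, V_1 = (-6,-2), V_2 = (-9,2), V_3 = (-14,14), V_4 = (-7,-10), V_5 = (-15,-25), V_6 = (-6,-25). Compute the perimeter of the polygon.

92

|V_1V_2| = √((-3)² + (4)²) = √25 = 5
|V_2V_3| = √((-5)² + (12)²) = √169 = 13
|V_3V_4| = √((7)² + (-24)²) = √625 = 25
|V_4V_5| = √((-8)² + (-15)²) = √289 = 17
|V_5V_6| = √((9)² + (0)²) = √81 = 9
|V_6V_1| = √((0)² + (23)²) = √529 = 23
Perimeter = 5 + 13 + 25 + 17 + 9 + 23 = 92.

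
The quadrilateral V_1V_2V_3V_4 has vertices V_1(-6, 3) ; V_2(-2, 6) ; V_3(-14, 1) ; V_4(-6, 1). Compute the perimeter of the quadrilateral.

28

|V_1V_2| = √((4)² + (3)²) = √25 = 5
|V_2V_3| = √((-12)² + (-5)²) = √169 = 13
|V_3V_4| = √((8)² + (0)²) = √64 = 8
|V_4V_1| = √((0)² + (2)²) = √4 = 2
Perimeter = 5 + 13 + 8 + 2 = 28.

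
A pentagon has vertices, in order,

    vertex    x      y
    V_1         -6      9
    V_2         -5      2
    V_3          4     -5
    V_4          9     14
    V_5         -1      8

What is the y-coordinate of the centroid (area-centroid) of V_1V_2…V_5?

944/207

Apply Gauss's area formula. First the cross-terms c_i = x_i·y_{i+1} − x_{i+1}·y_i:
  33, 17, 101, 86, 39  ⇒  2A = 276, A = 138.
Then Σ (y_i + y_{i+1})·c_i = 3776, so ȳ = 3776 / (6·138) = 944/207.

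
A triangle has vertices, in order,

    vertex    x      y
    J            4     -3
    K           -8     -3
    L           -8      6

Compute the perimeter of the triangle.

36

|JK| = √((-12)² + (0)²) = √144 = 12
|KL| = √((0)² + (9)²) = √81 = 9
|LJ| = √((12)² + (-9)²) = √225 = 15
Perimeter = 12 + 9 + 15 = 36.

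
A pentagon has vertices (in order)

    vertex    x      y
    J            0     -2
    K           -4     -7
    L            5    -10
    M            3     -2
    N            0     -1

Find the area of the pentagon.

42

Apply the shoelace formula: 2A = Σ (x_i·y_{i+1} − x_{i+1}·y_i), indices taken mod 5.
Σ = (-8) + (75) + (20) + (-3) + (0) = 84
Area = |Σ|/2 = 42.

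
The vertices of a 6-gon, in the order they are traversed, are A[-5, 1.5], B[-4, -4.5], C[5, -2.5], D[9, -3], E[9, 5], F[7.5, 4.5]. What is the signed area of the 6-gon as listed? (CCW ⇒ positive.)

88.625

Apply the shoelace (surveyor's) formula: 2A = Σ (x_i·y_{i+1} − x_{i+1}·y_i), indices taken mod 6.
Σ = (28.5) + (32.5) + (7.5) + (72) + (3) + (33.75) = 177.25
Signed area = Σ/2 = 88.625 (positive ⇒ counter-clockwise traversal).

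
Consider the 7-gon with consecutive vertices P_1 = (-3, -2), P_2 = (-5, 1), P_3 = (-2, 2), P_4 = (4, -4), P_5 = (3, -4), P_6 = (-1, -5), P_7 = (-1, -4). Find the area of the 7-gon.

27.5

Apply the shoelace (surveyor's) formula: 2A = Σ (x_i·y_{i+1} − x_{i+1}·y_i), indices taken mod 7.
P_1→P_2: (-3)(1) − (-5)(-2) = -13
P_2→P_3: (-5)(2) − (-2)(1) = -8
P_3→P_4: (-2)(-4) − (4)(2) = 0
P_4→P_5: (4)(-4) − (3)(-4) = -4
P_5→P_6: (3)(-5) − (-1)(-4) = -19
P_6→P_7: (-1)(-4) − (-1)(-5) = -1
P_7→P_1: (-1)(-2) − (-3)(-4) = -10
Σ = -55
Area = |Σ|/2 = 27.5.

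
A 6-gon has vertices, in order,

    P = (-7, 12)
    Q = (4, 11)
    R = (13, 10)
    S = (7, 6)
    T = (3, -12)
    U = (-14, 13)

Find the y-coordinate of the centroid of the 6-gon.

397/99

Apply the shoelace (surveyor's) formula. First the cross-terms c_i = x_i·y_{i+1} − x_{i+1}·y_i:
  -125, -103, 8, -102, -129, -77  ⇒  2A = -528, A = -264.
Then Σ (y_i + y_{i+1})·c_i = -6352, so ȳ = -6352 / (6·(-264)) = 397/99.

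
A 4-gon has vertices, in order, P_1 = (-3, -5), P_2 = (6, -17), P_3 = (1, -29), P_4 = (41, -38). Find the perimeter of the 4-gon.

124

|P_1P_2| = √((9)² + (-12)²) = √225 = 15
|P_2P_3| = √((-5)² + (-12)²) = √169 = 13
|P_3P_4| = √((40)² + (-9)²) = √1681 = 41
|P_4P_1| = √((-44)² + (33)²) = √3025 = 55
Perimeter = 15 + 13 + 41 + 55 = 124.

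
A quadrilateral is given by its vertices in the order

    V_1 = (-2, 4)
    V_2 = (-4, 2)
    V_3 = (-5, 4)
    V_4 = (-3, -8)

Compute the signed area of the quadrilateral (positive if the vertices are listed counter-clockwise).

Apply the surveyor's formula: 2A = Σ (x_i·y_{i+1} − x_{i+1}·y_i), indices taken mod 4.
Cross-terms: 12, -6, 52, -28  ⇒  Σ = 30
Signed area = Σ/2 = 15 (positive ⇒ counter-clockwise traversal).

15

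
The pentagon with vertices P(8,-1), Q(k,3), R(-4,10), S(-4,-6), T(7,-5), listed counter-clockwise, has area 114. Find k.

The doubled signed area Σ (x_i y_{i+1} − x_{i+1} y_i) is linear in k.
With k=0 it equals 195; the coefficient of k is 11 (from the two edges through Q).
So 11·k + 195 = 2·114 = 228 ⇒ k = 3.

3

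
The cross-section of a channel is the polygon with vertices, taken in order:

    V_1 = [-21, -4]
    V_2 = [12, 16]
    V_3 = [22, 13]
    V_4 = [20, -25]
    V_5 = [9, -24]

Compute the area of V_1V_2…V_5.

1044.5

Apply the shoelace formula: 2A = Σ (x_i·y_{i+1} − x_{i+1}·y_i), indices taken mod 5.
Cross-terms: -288, -196, -810, -255, -540  ⇒  Σ = -2089
Area = |Σ|/2 = 1044.5.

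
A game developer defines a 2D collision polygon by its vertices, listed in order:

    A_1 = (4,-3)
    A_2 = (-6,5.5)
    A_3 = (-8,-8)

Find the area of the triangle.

Apply Gauss's area formula: 2A = Σ (x_i·y_{i+1} − x_{i+1}·y_i), indices taken mod 3.
Σ = (4) + (92) + (56) = 152
Area = |Σ|/2 = 76.

76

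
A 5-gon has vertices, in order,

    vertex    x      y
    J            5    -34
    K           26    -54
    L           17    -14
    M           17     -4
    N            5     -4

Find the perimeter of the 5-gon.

122

|JK| = √((21)² + (-20)²) = √841 = 29
|KL| = √((-9)² + (40)²) = √1681 = 41
|LM| = √((0)² + (10)²) = √100 = 10
|MN| = √((-12)² + (0)²) = √144 = 12
|NJ| = √((0)² + (-30)²) = √900 = 30
Perimeter = 29 + 41 + 10 + 12 + 30 = 122.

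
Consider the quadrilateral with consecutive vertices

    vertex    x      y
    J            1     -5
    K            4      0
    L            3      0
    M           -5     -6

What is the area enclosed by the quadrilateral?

Σ = (20) + (0) + (-18) + (31) = 33
Area = |Σ|/2 = 16.5.

16.5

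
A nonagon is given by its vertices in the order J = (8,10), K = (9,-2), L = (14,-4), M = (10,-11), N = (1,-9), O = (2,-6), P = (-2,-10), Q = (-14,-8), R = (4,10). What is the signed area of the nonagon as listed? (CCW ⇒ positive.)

Σ = (-106) + (-8) + (-114) + (-79) + (12) + (-32) + (-124) + (-108) + (-40) = -599
Signed area = Σ/2 = -299.5 (negative ⇒ clockwise traversal).

-299.5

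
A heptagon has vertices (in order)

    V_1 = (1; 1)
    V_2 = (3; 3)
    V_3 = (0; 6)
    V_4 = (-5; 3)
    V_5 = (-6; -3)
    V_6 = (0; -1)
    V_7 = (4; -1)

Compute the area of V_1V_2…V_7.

48

Apply the shoelace (surveyor's) formula: 2A = Σ (x_i·y_{i+1} − x_{i+1}·y_i), indices taken mod 7.
V_1→V_2: (1)(3) − (3)(1) = 0
V_2→V_3: (3)(6) − (0)(3) = 18
V_3→V_4: (0)(3) − (-5)(6) = 30
V_4→V_5: (-5)(-3) − (-6)(3) = 33
V_5→V_6: (-6)(-1) − (0)(-3) = 6
V_6→V_7: (0)(-1) − (4)(-1) = 4
V_7→V_1: (4)(1) − (1)(-1) = 5
Σ = 96
Area = |Σ|/2 = 48.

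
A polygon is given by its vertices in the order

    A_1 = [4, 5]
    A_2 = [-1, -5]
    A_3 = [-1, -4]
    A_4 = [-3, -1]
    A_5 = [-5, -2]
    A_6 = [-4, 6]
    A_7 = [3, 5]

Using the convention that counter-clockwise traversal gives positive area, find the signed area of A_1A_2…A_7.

Apply the surveyor's formula: 2A = Σ (x_i·y_{i+1} − x_{i+1}·y_i), indices taken mod 7.
A_1→A_2: (4)(-5) − (-1)(5) = -15
A_2→A_3: (-1)(-4) − (-1)(-5) = -1
A_3→A_4: (-1)(-1) − (-3)(-4) = -11
A_4→A_5: (-3)(-2) − (-5)(-1) = 1
A_5→A_6: (-5)(6) − (-4)(-2) = -38
A_6→A_7: (-4)(5) − (3)(6) = -38
A_7→A_1: (3)(5) − (4)(5) = -5
Σ = -107
Signed area = Σ/2 = -53.5 (negative ⇒ clockwise traversal).

-53.5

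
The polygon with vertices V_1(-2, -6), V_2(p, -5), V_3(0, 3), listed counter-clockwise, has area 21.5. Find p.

3

Write out the shoelace sum; only the two edges meeting at V_2 involve p:
2·Area = [((-2)·(-5) − p·(-6)) + (p·3 − 0·(-5))] + 6
       = 9·p + 16 = 43
⇒ p = 3.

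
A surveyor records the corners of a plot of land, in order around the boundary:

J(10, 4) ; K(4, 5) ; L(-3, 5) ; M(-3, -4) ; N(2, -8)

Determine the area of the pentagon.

Cross-terms: 34, 35, 27, 32, 88  ⇒  Σ = 216
Area = |Σ|/2 = 108.

108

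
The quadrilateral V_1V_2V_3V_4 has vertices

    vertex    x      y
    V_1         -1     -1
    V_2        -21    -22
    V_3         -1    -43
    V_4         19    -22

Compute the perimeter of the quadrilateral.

116

|V_1V_2| = √((-20)² + (-21)²) = √841 = 29
|V_2V_3| = √((20)² + (-21)²) = √841 = 29
|V_3V_4| = √((20)² + (21)²) = √841 = 29
|V_4V_1| = √((-20)² + (21)²) = √841 = 29
Perimeter = 29 + 29 + 29 + 29 = 116.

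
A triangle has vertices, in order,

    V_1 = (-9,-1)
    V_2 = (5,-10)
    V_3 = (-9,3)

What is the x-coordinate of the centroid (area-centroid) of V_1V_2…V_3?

Apply Gauss's area formula. First the cross-terms c_i = x_i·y_{i+1} − x_{i+1}·y_i:
  95, -75, 36  ⇒  2A = 56, A = 28.
Then Σ (x_i + x_{i+1})·c_i = -728, so x̄ = -728 / (6·28) = -13/3.

-13/3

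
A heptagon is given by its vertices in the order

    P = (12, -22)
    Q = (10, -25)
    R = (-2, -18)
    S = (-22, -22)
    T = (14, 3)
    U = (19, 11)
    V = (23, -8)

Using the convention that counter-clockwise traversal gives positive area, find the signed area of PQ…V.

-569

Apply Gauss's area formula: 2A = Σ (x_i·y_{i+1} − x_{i+1}·y_i), indices taken mod 7.
Σ = (-80) + (-230) + (-352) + (242) + (97) + (-405) + (-410) = -1138
Signed area = Σ/2 = -569 (negative ⇒ clockwise traversal).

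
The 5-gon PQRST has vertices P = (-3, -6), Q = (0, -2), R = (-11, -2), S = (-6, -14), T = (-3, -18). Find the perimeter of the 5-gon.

|PQ| = √((3)² + (4)²) = √25 = 5
|QR| = √((-11)² + (0)²) = √121 = 11
|RS| = √((5)² + (-12)²) = √169 = 13
|ST| = √((3)² + (-4)²) = √25 = 5
|TP| = √((0)² + (12)²) = √144 = 12
Perimeter = 5 + 11 + 13 + 5 + 12 = 46.

46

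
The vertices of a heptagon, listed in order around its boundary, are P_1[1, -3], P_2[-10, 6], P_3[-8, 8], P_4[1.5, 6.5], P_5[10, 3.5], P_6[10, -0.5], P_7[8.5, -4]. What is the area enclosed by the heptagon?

Apply the shoelace formula: 2A = Σ (x_i·y_{i+1} − x_{i+1}·y_i), indices taken mod 7.
Σ = (-24) + (-32) + (-64) + (-59.75) + (-40) + (-35.75) + (-21.5) = -277
Area = |Σ|/2 = 138.5.

138.5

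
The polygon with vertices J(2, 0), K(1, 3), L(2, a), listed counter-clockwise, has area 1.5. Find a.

The doubled signed area Σ (x_i y_{i+1} − x_{i+1} y_i) is linear in a.
With a=0 it equals 0; the coefficient of a is -1 (from the two edges through L).
So -1·a + 0 = 2·1.5 = 3 ⇒ a = -3.

-3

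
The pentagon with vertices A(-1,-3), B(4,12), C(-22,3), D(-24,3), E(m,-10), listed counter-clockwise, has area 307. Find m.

-17

The doubled signed area Σ (x_i y_{i+1} − x_{i+1} y_i) is linear in m.
With m=0 it equals 512; the coefficient of m is -6 (from the two edges through E).
So -6·m + 512 = 2·307 = 614 ⇒ m = -17.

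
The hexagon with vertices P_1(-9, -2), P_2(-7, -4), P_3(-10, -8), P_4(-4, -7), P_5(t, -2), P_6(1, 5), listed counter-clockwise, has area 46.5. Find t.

-3

The doubled signed area Σ (x_i y_{i+1} − x_{i+1} y_i) is linear in t.
With t=0 it equals 129; the coefficient of t is 12 (from the two edges through P_5).
So 12·t + 129 = 2·46.5 = 93 ⇒ t = -3.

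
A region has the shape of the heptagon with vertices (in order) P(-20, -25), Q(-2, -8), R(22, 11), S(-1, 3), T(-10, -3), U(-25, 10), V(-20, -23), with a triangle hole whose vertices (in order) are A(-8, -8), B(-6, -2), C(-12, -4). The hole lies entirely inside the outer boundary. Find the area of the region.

Outer boundary:
Apply Gauss's area formula: 2A = Σ (x_i·y_{i+1} − x_{i+1}·y_i), indices taken mod 7.
Σ = (110) + (154) + (77) + (33) + (-175) + (775) + (40) = 1014
Area = |Σ|/2 = 507.
Hole:
A→B: (-8)(-2) − (-6)(-8) = -32
B→C: (-6)(-4) − (-12)(-2) = 0
C→A: (-12)(-8) − (-8)(-4) = 64
Σ = 32
Area = |Σ|/2 = 16.
Net area = 507 − 16 = 491.

491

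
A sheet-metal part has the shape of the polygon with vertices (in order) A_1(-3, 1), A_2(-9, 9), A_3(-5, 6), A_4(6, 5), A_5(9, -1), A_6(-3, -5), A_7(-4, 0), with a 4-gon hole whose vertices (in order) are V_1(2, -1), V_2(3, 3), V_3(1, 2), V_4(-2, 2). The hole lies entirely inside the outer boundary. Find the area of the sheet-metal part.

Outer boundary:
Apply the surveyor's formula: 2A = Σ (x_i·y_{i+1} − x_{i+1}·y_i), indices taken mod 7.
Σ = (-18) + (-9) + (-61) + (-51) + (-48) + (-20) + (-4) = -211
Area = |Σ|/2 = 105.5.
Hole:
Σ = (9) + (3) + (6) + (-2) = 16
Area = |Σ|/2 = 8.
Net area = 105.5 − 8 = 97.5.

97.5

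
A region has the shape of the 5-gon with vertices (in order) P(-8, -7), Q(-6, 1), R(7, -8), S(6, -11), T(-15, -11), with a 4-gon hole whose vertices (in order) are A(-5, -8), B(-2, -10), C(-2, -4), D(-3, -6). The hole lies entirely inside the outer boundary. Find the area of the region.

118

Outer boundary:
Apply the surveyor's formula: 2A = Σ (x_i·y_{i+1} − x_{i+1}·y_i), indices taken mod 5.
P→Q: (-8)(1) − (-6)(-7) = -50
Q→R: (-6)(-8) − (7)(1) = 41
R→S: (7)(-11) − (6)(-8) = -29
S→T: (6)(-11) − (-15)(-11) = -231
T→P: (-15)(-7) − (-8)(-11) = 17
Σ = -252
Area = |Σ|/2 = 126.
Hole:
Σ = (34) + (-12) + (0) + (-6) = 16
Area = |Σ|/2 = 8.
Net area = 126 − 8 = 118.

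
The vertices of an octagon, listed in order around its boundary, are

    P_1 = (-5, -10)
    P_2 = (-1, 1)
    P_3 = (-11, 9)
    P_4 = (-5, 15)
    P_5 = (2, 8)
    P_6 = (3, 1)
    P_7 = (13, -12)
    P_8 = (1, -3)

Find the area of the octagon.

163

Cross-terms: -15, 2, -120, -70, -22, -49, -27, -25  ⇒  Σ = -326
Area = |Σ|/2 = 163.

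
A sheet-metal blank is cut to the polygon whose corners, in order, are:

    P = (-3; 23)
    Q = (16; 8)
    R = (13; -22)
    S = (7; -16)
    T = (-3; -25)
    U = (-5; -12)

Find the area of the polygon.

682.5

Apply the shoelace (surveyor's) formula: 2A = Σ (x_i·y_{i+1} − x_{i+1}·y_i), indices taken mod 6.
Σ = (-392) + (-456) + (-54) + (-223) + (-89) + (-151) = -1365
Area = |Σ|/2 = 682.5.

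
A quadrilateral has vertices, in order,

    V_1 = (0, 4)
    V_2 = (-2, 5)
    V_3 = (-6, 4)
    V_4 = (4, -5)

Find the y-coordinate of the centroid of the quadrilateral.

Apply the shoelace formula. First the cross-terms c_i = x_i·y_{i+1} − x_{i+1}·y_i:
  8, 22, 14, 16  ⇒  2A = 60, A = 30.
Then Σ (y_i + y_{i+1})·c_i = 240, so ȳ = 240 / (6·30) = 4/3.

4/3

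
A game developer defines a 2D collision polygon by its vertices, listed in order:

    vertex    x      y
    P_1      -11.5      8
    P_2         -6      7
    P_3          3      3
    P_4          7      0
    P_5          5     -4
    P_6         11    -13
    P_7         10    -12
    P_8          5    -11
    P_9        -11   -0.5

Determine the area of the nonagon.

205.375

Apply Gauss's area formula: 2A = Σ (x_i·y_{i+1} − x_{i+1}·y_i), indices taken mod 9.
P_1→P_2: (-11.5)(7) − (-6)(8) = -32.5
P_2→P_3: (-6)(3) − (3)(7) = -39
P_3→P_4: (3)(0) − (7)(3) = -21
P_4→P_5: (7)(-4) − (5)(0) = -28
P_5→P_6: (5)(-13) − (11)(-4) = -21
P_6→P_7: (11)(-12) − (10)(-13) = -2
P_7→P_8: (10)(-11) − (5)(-12) = -50
P_8→P_9: (5)(-0.5) − (-11)(-11) = -123.5
P_9→P_1: (-11)(8) − (-11.5)(-0.5) = -93.75
Σ = -410.75
Area = |Σ|/2 = 205.375.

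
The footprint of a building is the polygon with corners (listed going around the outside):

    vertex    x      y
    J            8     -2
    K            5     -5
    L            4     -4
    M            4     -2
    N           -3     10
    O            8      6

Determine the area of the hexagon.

Cross-terms: -30, 0, 8, 34, -98, -64  ⇒  Σ = -150
Area = |Σ|/2 = 75.

75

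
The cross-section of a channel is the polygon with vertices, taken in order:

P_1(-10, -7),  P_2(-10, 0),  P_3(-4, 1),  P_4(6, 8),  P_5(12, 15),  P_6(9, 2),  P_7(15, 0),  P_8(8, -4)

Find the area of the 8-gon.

210.5

Apply Gauss's area formula: 2A = Σ (x_i·y_{i+1} − x_{i+1}·y_i), indices taken mod 8.
Σ = (-70) + (-10) + (-38) + (-6) + (-111) + (-30) + (-60) + (-96) = -421
Area = |Σ|/2 = 210.5.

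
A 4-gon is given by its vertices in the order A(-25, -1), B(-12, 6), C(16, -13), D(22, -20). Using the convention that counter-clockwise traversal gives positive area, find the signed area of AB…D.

-329

Apply Gauss's area formula: 2A = Σ (x_i·y_{i+1} − x_{i+1}·y_i), indices taken mod 4.
Σ = (-162) + (60) + (-34) + (-522) = -658
Signed area = Σ/2 = -329 (negative ⇒ clockwise traversal).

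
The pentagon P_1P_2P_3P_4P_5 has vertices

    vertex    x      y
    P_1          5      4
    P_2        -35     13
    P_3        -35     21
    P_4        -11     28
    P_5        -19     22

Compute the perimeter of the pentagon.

114

|P_1P_2| = √((-40)² + (9)²) = √1681 = 41
|P_2P_3| = √((0)² + (8)²) = √64 = 8
|P_3P_4| = √((24)² + (7)²) = √625 = 25
|P_4P_5| = √((-8)² + (-6)²) = √100 = 10
|P_5P_1| = √((24)² + (-18)²) = √900 = 30
Perimeter = 41 + 8 + 25 + 10 + 30 = 114.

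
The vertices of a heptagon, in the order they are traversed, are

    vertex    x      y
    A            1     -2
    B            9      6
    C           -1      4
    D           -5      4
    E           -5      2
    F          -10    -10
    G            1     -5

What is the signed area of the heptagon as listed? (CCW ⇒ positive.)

112.5

Apply the shoelace (surveyor's) formula: 2A = Σ (x_i·y_{i+1} − x_{i+1}·y_i), indices taken mod 7.
Cross-terms: 24, 42, 16, 10, 70, 60, 3  ⇒  Σ = 225
Signed area = Σ/2 = 112.5 (positive ⇒ counter-clockwise traversal).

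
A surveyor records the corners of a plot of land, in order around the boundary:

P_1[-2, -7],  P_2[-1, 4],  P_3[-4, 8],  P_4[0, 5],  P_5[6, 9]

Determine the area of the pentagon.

40.5

Cross-terms: -15, 8, -20, -30, -24  ⇒  Σ = -81
Area = |Σ|/2 = 40.5.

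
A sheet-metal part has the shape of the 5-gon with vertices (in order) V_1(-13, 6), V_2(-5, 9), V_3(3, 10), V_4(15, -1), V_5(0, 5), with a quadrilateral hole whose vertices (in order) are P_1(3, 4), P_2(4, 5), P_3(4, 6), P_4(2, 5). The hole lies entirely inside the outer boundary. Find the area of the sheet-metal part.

Outer boundary:
Apply Gauss's area formula: 2A = Σ (x_i·y_{i+1} − x_{i+1}·y_i), indices taken mod 5.
Σ = (-87) + (-77) + (-153) + (75) + (65) = -177
Area = |Σ|/2 = 88.5.
Hole:
Cross-terms: -1, 4, 8, -7  ⇒  Σ = 4
Area = |Σ|/2 = 2.
Net area = 88.5 − 2 = 86.5.

86.5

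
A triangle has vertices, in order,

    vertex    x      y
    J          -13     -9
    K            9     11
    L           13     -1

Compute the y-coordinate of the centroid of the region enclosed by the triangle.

1/3

Apply the shoelace formula. First the cross-terms c_i = x_i·y_{i+1} − x_{i+1}·y_i:
  -62, -152, -130  ⇒  2A = -344, A = -172.
Then Σ (y_i + y_{i+1})·c_i = -344, so ȳ = -344 / (6·(-172)) = 1/3.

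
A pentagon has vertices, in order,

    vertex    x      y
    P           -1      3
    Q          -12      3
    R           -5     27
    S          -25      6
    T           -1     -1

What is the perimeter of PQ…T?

94

|PQ| = √((-11)² + (0)²) = √121 = 11
|QR| = √((7)² + (24)²) = √625 = 25
|RS| = √((-20)² + (-21)²) = √841 = 29
|ST| = √((24)² + (-7)²) = √625 = 25
|TP| = √((0)² + (4)²) = √16 = 4
Perimeter = 11 + 25 + 29 + 25 + 4 = 94.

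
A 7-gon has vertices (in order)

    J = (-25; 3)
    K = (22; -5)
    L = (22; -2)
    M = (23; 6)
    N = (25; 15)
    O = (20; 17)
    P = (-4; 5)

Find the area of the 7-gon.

452

Cross-terms: 59, 66, 178, 195, 125, 168, 113  ⇒  Σ = 904
Area = |Σ|/2 = 452.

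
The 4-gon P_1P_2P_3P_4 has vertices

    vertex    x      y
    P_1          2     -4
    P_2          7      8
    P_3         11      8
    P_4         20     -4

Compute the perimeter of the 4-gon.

|P_1P_2| = √((5)² + (12)²) = √169 = 13
|P_2P_3| = √((4)² + (0)²) = √16 = 4
|P_3P_4| = √((9)² + (-12)²) = √225 = 15
|P_4P_1| = √((-18)² + (0)²) = √324 = 18
Perimeter = 13 + 4 + 15 + 18 = 50.

50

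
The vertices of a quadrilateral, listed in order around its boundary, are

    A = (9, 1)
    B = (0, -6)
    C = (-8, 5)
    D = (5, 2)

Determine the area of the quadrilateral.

A→B: (9)(-6) − (0)(1) = -54
B→C: (0)(5) − (-8)(-6) = -48
C→D: (-8)(2) − (5)(5) = -41
D→A: (5)(1) − (9)(2) = -13
Σ = -156
Area = |Σ|/2 = 78.

78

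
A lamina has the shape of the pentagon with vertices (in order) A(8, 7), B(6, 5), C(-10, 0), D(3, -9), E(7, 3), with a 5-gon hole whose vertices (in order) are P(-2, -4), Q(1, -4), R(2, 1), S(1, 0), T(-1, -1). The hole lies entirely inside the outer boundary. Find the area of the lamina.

Outer boundary:
Σ = (-2) + (50) + (90) + (72) + (25) = 235
Area = |Σ|/2 = 117.5.
Hole:
Apply the surveyor's formula: 2A = Σ (x_i·y_{i+1} − x_{i+1}·y_i), indices taken mod 5.
Σ = (12) + (9) + (-1) + (-1) + (2) = 21
Area = |Σ|/2 = 10.5.
Net area = 117.5 − 10.5 = 107.

107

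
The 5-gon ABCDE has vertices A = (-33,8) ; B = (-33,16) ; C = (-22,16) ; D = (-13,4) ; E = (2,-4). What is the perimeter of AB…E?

|AB| = √((0)² + (8)²) = √64 = 8
|BC| = √((11)² + (0)²) = √121 = 11
|CD| = √((9)² + (-12)²) = √225 = 15
|DE| = √((15)² + (-8)²) = √289 = 17
|EA| = √((-35)² + (12)²) = √1369 = 37
Perimeter = 8 + 11 + 15 + 17 + 37 = 88.

88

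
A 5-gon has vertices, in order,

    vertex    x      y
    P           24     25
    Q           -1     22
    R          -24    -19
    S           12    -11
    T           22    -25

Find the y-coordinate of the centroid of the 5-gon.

Apply Gauss's area formula. First the cross-terms c_i = x_i·y_{i+1} − x_{i+1}·y_i:
  553, 547, 492, -58, 1150  ⇒  2A = 2684, A = 1342.
Then Σ (y_i + y_{i+1})·c_i = 14960, so ȳ = 14960 / (6·1342) = 340/183.

340/183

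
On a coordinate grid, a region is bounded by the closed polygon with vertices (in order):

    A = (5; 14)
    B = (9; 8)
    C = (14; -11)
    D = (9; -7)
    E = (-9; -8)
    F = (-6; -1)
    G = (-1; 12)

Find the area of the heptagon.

Apply the surveyor's formula: 2A = Σ (x_i·y_{i+1} − x_{i+1}·y_i), indices taken mod 7.
Σ = (-86) + (-211) + (1) + (-135) + (-39) + (-73) + (-74) = -617
Area = |Σ|/2 = 308.5.

308.5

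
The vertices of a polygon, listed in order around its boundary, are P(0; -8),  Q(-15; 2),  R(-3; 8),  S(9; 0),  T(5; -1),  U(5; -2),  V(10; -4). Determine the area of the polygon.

Apply the shoelace (surveyor's) formula: 2A = Σ (x_i·y_{i+1} − x_{i+1}·y_i), indices taken mod 7.
P→Q: (0)(2) − (-15)(-8) = -120
Q→R: (-15)(8) − (-3)(2) = -114
R→S: (-3)(0) − (9)(8) = -72
S→T: (9)(-1) − (5)(0) = -9
T→U: (5)(-2) − (5)(-1) = -5
U→V: (5)(-4) − (10)(-2) = 0
V→P: (10)(-8) − (0)(-4) = -80
Σ = -400
Area = |Σ|/2 = 200.

200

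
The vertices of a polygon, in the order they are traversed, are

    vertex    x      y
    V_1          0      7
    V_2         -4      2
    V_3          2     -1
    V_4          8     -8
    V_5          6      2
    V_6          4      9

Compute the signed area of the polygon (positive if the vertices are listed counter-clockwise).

79

Apply the surveyor's formula: 2A = Σ (x_i·y_{i+1} − x_{i+1}·y_i), indices taken mod 6.
Cross-terms: 28, 0, -8, 64, 46, 28  ⇒  Σ = 158
Signed area = Σ/2 = 79 (positive ⇒ counter-clockwise traversal).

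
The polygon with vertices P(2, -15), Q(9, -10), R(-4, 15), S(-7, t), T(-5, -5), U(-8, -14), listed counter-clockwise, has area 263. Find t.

The doubled signed area Σ (x_i y_{i+1} − x_{i+1} y_i) is linear in t.
With t=0 it equals 528; the coefficient of t is 1 (from the two edges through S).
So 1·t + 528 = 2·263 = 526 ⇒ t = -2.

-2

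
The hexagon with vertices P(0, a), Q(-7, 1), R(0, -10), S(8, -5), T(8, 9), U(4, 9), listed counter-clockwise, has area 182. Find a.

6

Write out the shoelace sum; only the two edges meeting at P involve a:
2·Area = [(4·a − 0·9) + (0·1 − (-7)·a)] + 298
       = 11·a + 298 = 364
⇒ a = 6.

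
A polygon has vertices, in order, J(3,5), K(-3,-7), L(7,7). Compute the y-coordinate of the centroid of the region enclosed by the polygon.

Apply Gauss's area formula. First the cross-terms c_i = x_i·y_{i+1} − x_{i+1}·y_i:
  -6, 28, 14  ⇒  2A = 36, A = 18.
Then Σ (y_i + y_{i+1})·c_i = 180, so ȳ = 180 / (6·18) = 5/3.

5/3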